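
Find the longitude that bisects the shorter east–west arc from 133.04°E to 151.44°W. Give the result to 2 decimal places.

170.80°E

Signed shortest Δλ from +133.04° to -151.44° is +75.52°.
Midpoint longitude = +133.04° + (+75.52°)/2 = +133.04° + 37.76° = +170.80°.
(The naïve average (+133.04 + -151.44)/2 = -9.2° is on the wrong side of the globe.)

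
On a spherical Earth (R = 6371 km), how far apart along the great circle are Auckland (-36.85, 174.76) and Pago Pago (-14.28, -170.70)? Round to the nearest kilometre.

Δλ = -170.70 − 174.76 = -345.46°; wrapped into (−180°, 180°]: 14.54°.
Δφ = -14.28 − -36.85 = 22.57°.
a = sin²(Δφ/2) + cos φ₁ · cos φ₂ · sin²(Δλ/2) = 0.050713.
c = 2·atan2(√a, √(1−a)) = 0.45429 rad → d = 6371·c ≈ 2894.26 km.

2894 km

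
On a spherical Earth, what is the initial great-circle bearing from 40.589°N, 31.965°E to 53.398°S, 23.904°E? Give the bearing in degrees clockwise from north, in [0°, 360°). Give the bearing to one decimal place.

184.8°

Δλ = 23.904 − 31.965 = -8.061°.
θ = atan2( sin Δλ · cos φ₂ , cos φ₁ · sin φ₂ − sin φ₁ · cos φ₂ · cos Δλ )
  = atan2(-0.08361, -0.99375) = -175.191° → normalised to [0°, 360°): 184.809°.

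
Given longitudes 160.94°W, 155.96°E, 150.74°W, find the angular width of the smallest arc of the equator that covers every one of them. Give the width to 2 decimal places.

53.30°

Sort the longitudes: -160.94°, -150.74°, +155.96°.
Eastward gaps between consecutive values (wrapping around): 10.20°, 306.70°, 43.10°.
Largest gap = 306.70° ⇒ minimal covering band is its complement: 360° − 306.70° = 53.30°.
Band runs from +155.96° eastward to -150.74°, crossing the antimeridian.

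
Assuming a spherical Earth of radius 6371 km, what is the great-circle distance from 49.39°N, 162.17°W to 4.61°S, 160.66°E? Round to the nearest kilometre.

6991 km

Δλ = 160.66 − -162.17 = 322.83°; wrapped into (−180°, 180°]: -37.17°.
Δφ = -4.61 − 49.39 = -54.00°.
a = sin²(Δφ/2) + cos φ₁ · cos φ₂ · sin²(Δλ/2) = 0.272011.
c = 2·atan2(√a, √(1−a)) = 1.09732 rad → d = 6371·c ≈ 6991.05 km.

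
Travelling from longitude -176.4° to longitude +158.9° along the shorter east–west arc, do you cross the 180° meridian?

Naïve |158.9 − -176.4| = 335.3° > 180°, so the shorter arc goes the other way round — across 180°.
Signed shortest Δλ = ((158.9 − -176.4 + 180) mod 360) − 180 = -24.7°.
Going west by 24.7° from -176.4° passes through 180° before reaching +158.9°.

Yes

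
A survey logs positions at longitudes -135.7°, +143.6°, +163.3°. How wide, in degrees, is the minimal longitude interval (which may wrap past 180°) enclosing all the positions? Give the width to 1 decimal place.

Sort the longitudes: -135.7°, +143.6°, +163.3°.
Eastward gaps between consecutive values (wrapping around): 279.3°, 19.7°, 61.0°.
Largest gap = 279.3° ⇒ minimal covering band is its complement: 360° − 279.3° = 80.7°.
Band runs from +143.6° eastward to -135.7°, crossing the antimeridian.

80.7°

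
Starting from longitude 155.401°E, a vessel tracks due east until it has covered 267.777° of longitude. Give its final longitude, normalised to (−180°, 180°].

Start at +155.401°; shift +267.777° → +423.178°.
+423.178° lies outside (−180°, 180°]; subtract 360° → +63.178°.

63.178°E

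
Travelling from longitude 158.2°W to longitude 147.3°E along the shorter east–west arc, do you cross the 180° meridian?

Naïve |147.3 − -158.2| = 305.5° > 180°, so the shorter arc goes the other way round — across 180°.
Signed shortest Δλ = ((147.3 − -158.2 + 180) mod 360) − 180 = -54.5°.
Going west by 54.5° from -158.2° passes through 180° before reaching +147.3°.

Yes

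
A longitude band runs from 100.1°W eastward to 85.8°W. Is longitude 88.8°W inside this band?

Band width going east from -100.1° to -85.8°: ((-85.8 − -100.1) mod 360) = 14.3°.
Offset of -88.8° east of the west edge: ((-88.8 − -100.1) mod 360) = 11.3°.
11.3° ≤ 14.3° ⇒ inside.

Yes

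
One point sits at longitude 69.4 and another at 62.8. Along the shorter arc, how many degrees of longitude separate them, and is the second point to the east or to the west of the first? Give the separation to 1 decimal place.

Raw difference: 62.8 − 69.4 = -6.6°.
Normalise into (−180°, 180°]: -6.6° stays -6.6°.
Negative ⇒ the second point lies to the west; separation 6.6°.

6.6° west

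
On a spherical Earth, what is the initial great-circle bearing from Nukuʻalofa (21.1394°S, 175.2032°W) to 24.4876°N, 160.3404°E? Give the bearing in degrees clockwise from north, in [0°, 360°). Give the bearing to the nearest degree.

331°

Δλ = 160.3404 − -175.2032 = 335.5436°; wrapped into (−180°, 180°]: -24.4564°.
θ = atan2( sin Δλ · cos φ₂ , cos φ₁ · sin φ₂ − sin φ₁ · cos φ₂ · cos Δλ )
  = atan2(-0.37676, 0.68536) = -28.799° → normalised to [0°, 360°): 331.201°.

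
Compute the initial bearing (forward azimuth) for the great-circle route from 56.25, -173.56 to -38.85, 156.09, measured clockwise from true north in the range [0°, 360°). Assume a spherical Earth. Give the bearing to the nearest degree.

203°

Δλ = 156.09 − -173.56 = 329.65°; wrapped into (−180°, 180°]: -30.35°.
θ = atan2( sin Δλ · cos φ₂ , cos φ₁ · sin φ₂ − sin φ₁ · cos φ₂ · cos Δλ )
  = atan2(-0.39351, -0.90730) = -156.553° → normalised to [0°, 360°): 203.447°.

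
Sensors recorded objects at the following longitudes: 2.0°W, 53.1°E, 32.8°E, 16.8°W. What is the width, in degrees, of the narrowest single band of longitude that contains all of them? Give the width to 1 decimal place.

69.9°

Sort the longitudes: -16.8°, -2.0°, +32.8°, +53.1°.
Eastward gaps between consecutive values (wrapping around): 14.8°, 34.8°, 20.3°, 290.1°.
Largest gap = 290.1° ⇒ minimal covering band is its complement: 360° − 290.1° = 69.9°.
Band runs from -16.8° eastward to +53.1°.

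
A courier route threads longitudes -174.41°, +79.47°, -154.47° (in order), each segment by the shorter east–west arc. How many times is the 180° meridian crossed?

Leg 1: -174.41° → +79.47°, shortest Δλ = -106.12° (west) — crosses 180°.
Leg 2: +79.47° → -154.47°, shortest Δλ = 126.06° (east) — crosses 180°.
Total crossings: 2.

2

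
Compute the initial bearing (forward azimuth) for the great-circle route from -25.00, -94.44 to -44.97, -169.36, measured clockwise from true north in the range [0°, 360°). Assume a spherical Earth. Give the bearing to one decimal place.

Δλ = -169.36 − -94.44 = -74.92°.
θ = atan2( sin Δλ · cos φ₂ , cos φ₁ · sin φ₂ − sin φ₁ · cos φ₂ · cos Δλ )
  = atan2(-0.68311, -0.56273) = -129.481° → normalised to [0°, 360°): 230.519°.

230.5°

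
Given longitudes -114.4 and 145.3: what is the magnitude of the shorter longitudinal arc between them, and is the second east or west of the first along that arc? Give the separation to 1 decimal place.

100.3° west

Raw difference: 145.3 − -114.4 = 259.7°.
Normalise into (−180°, 180°]: 259.7° − 360° = -100.3°.
Negative ⇒ the second point lies to the west; separation 100.3°.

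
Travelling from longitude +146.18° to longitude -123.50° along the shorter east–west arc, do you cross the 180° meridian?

Yes

Naïve |-123.50 − 146.18| = 269.68° > 180°, so the shorter arc goes the other way round — across 180°.
Signed shortest Δλ = ((-123.50 − 146.18 + 180) mod 360) − 180 = 90.32°.
Going east by 90.32° from +146.18° passes through 180° before reaching -123.50°.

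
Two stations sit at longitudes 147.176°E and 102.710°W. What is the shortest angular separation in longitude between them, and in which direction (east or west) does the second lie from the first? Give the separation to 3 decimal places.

110.114° east

Raw difference: -102.710 − 147.176 = -249.886°.
Normalise into (−180°, 180°]: -249.886° + 360° = 110.114°.
Positive ⇒ the second point lies to the east; separation 110.114°.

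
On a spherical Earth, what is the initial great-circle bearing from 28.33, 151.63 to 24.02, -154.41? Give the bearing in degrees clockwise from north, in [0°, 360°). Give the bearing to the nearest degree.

Δλ = -154.41 − 151.63 = -306.04°; wrapped into (−180°, 180°]: 53.96°.
θ = atan2( sin Δλ · cos φ₂ , cos φ₁ · sin φ₂ − sin φ₁ · cos φ₂ · cos Δλ )
  = atan2(0.73858, 0.10328) = 82.040° → normalised to [0°, 360°): 82.040°.

82°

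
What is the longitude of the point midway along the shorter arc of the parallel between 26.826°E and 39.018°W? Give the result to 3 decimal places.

6.096°W

Signed shortest Δλ from +26.826° to -39.018° is -65.844°.
Midpoint longitude = +26.826° + (-65.844°)/2 = +26.826° − 32.922° = -6.096°.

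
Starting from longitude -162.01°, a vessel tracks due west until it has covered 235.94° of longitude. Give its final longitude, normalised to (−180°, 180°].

-37.95°

Start at -162.01°; shift −235.94° → -397.95°.
-397.95° lies outside (−180°, 180°]; add 360° → -37.95°.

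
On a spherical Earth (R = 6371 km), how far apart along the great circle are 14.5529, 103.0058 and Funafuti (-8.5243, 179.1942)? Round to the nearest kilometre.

8781 km

Δλ = 179.1942 − 103.0058 = 76.1884°.
Δφ = -8.5243 − 14.5529 = -23.0772°.
a = sin²(Δφ/2) + cos φ₁ · cos φ₂ · sin²(Δλ/2) = 0.404364.
c = 2·atan2(√a, √(1−a)) = 1.37834 rad → d = 6371·c ≈ 8781.39 km.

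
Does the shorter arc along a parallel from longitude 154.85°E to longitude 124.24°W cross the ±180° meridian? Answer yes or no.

Yes

Naïve |-124.24 − 154.85| = 279.09° > 180°, so the shorter arc goes the other way round — across 180°.
Signed shortest Δλ = ((-124.24 − 154.85 + 180) mod 360) − 180 = 80.91°.
Going east by 80.91° from +154.85° passes through 180° before reaching -124.24°.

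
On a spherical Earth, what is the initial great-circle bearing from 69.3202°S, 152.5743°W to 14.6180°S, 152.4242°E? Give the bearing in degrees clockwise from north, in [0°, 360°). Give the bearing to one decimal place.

Δλ = 152.4242 − -152.5743 = 304.9985°; wrapped into (−180°, 180°]: -55.0015°.
θ = atan2( sin Δλ · cos φ₂ , cos φ₁ · sin φ₂ − sin φ₁ · cos φ₂ · cos Δλ )
  = atan2(-0.79265, 0.43011) = -61.515° → normalised to [0°, 360°): 298.485°.

298.5°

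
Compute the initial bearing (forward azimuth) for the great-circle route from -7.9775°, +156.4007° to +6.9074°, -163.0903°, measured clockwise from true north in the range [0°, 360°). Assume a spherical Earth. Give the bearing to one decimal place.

Δλ = -163.0903 − 156.4007 = -319.4910°; wrapped into (−180°, 180°]: 40.5090°.
θ = atan2( sin Δλ · cos φ₂ , cos φ₁ · sin φ₂ − sin φ₁ · cos φ₂ · cos Δλ )
  = atan2(0.64485, 0.22385) = 70.856° → normalised to [0°, 360°): 70.856°.

70.9°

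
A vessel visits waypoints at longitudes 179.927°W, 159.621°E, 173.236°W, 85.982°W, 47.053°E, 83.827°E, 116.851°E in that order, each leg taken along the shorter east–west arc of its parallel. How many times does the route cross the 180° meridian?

2

Leg 1: -179.927° → +159.621°, shortest Δλ = -20.452° (west) — crosses 180°.
Leg 2: +159.621° → -173.236°, shortest Δλ = 27.143° (east) — crosses 180°.
Leg 3: -173.236° → -85.982°, shortest Δλ = 87.254° (east) — does not cross 180°.
Leg 4: -85.982° → +47.053°, shortest Δλ = 133.035° (east) — does not cross 180°.
Leg 5: +47.053° → +83.827°, shortest Δλ = 36.774° (east) — does not cross 180°.
Leg 6: +83.827° → +116.851°, shortest Δλ = 33.024° (east) — does not cross 180°.
Total crossings: 2.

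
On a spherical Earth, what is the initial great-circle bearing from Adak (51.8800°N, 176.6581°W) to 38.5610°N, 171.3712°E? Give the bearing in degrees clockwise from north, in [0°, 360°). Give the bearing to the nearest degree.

217°

Δλ = 171.3712 − -176.6581 = 348.0293°; wrapped into (−180°, 180°]: -11.9707°.
θ = atan2( sin Δλ · cos φ₂ , cos φ₁ · sin φ₂ − sin φ₁ · cos φ₂ · cos Δλ )
  = atan2(-0.16218, -0.21699) = -143.225° → normalised to [0°, 360°): 216.775°.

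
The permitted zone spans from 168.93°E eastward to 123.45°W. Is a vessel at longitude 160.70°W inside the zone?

Yes

Band width going east from +168.93° to -123.45°: ((-123.45 − 168.93) mod 360) = 67.62°.
Offset of -160.70° east of the west edge: ((-160.70 − 168.93) mod 360) = 30.37°.
30.37° ≤ 67.62° ⇒ inside.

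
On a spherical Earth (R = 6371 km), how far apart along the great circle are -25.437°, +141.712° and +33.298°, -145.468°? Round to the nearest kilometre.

10089 km

Δλ = -145.468 − 141.712 = -287.180°; wrapped into (−180°, 180°]: 72.820°.
Δφ = 33.298 − -25.437 = 58.735°.
a = sin²(Δφ/2) + cos φ₁ · cos φ₂ · sin²(Δλ/2) = 0.506427.
c = 2·atan2(√a, √(1−a)) = 1.58365 rad → d = 6371·c ≈ 10089.44 km.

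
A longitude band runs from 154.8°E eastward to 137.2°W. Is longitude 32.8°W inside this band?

No

Band width going east from +154.8° to -137.2°: ((-137.2 − 154.8) mod 360) = 68.0°.
Offset of -32.8° east of the west edge: ((-32.8 − 154.8) mod 360) = 172.4°.
172.4° > 68.0° ⇒ outside.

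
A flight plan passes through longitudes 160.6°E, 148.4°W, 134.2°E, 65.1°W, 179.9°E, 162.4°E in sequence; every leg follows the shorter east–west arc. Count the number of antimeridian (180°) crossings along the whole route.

4

Leg 1: +160.6° → -148.4°, shortest Δλ = 51.0° (east) — crosses 180°.
Leg 2: -148.4° → +134.2°, shortest Δλ = -77.4° (west) — crosses 180°.
Leg 3: +134.2° → -65.1°, shortest Δλ = 160.7° (east) — crosses 180°.
Leg 4: -65.1° → +179.9°, shortest Δλ = -115.0° (west) — crosses 180°.
Leg 5: +179.9° → +162.4°, shortest Δλ = -17.5° (west) — does not cross 180°.
Total crossings: 4.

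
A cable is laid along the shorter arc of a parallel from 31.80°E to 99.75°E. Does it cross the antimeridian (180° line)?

Signed shortest Δλ = ((99.75 − 31.80 + 180) mod 360) − 180 = 67.95°.
Going east by 67.95° from +31.80° reaches +99.75° without touching 180°.

No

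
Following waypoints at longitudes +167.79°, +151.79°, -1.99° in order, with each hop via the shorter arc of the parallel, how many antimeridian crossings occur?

0

Leg 1: +167.79° → +151.79°, shortest Δλ = -16.0° (west) — does not cross 180°.
Leg 2: +151.79° → -1.99°, shortest Δλ = -153.78° (west) — does not cross 180°.
Total crossings: 0.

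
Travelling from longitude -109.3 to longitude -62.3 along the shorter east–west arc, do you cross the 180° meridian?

No

Signed shortest Δλ = ((-62.3 − -109.3 + 180) mod 360) − 180 = 47.0°.
Going east by 47.0° from -109.3° reaches -62.3° without touching 180°.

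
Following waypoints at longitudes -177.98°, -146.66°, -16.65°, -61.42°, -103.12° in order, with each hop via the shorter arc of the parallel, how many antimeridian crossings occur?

0

Leg 1: -177.98° → -146.66°, shortest Δλ = 31.32° (east) — does not cross 180°.
Leg 2: -146.66° → -16.65°, shortest Δλ = 130.01° (east) — does not cross 180°.
Leg 3: -16.65° → -61.42°, shortest Δλ = -44.77° (west) — does not cross 180°.
Leg 4: -61.42° → -103.12°, shortest Δλ = -41.7° (west) — does not cross 180°.
Total crossings: 0.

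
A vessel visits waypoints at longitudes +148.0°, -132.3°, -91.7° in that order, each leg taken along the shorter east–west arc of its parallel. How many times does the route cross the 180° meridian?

Leg 1: +148.0° → -132.3°, shortest Δλ = 79.7° (east) — crosses 180°.
Leg 2: -132.3° → -91.7°, shortest Δλ = 40.6° (east) — does not cross 180°.
Total crossings: 1.

1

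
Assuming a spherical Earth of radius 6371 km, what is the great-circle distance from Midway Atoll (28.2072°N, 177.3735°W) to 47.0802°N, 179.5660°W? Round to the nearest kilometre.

Δλ = -179.5660 − -177.3735 = -2.1925°.
Δφ = 47.0802 − 28.2072 = 18.8730°.
a = sin²(Δφ/2) + cos φ₁ · cos φ₂ · sin²(Δλ/2) = 0.027101.
c = 2·atan2(√a, √(1−a)) = 0.33075 rad → d = 6371·c ≈ 2107.22 km.

2107 km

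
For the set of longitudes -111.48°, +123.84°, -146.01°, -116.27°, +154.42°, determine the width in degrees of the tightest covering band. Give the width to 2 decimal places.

124.68°

Sort the longitudes: -146.01°, -116.27°, -111.48°, +123.84°, +154.42°.
Eastward gaps between consecutive values (wrapping around): 29.74°, 4.79°, 235.32°, 30.58°, 59.57°.
Largest gap = 235.32° ⇒ minimal covering band is its complement: 360° − 235.32° = 124.68°.
Band runs from +123.84° eastward to -111.48°, crossing the antimeridian.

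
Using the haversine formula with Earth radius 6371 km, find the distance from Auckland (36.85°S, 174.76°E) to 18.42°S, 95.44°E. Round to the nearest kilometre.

Δλ = 95.44 − 174.76 = -79.32°.
Δφ = -18.42 − -36.85 = 18.43°.
a = sin²(Δφ/2) + cos φ₁ · cos φ₂ · sin²(Δλ/2) = 0.334900.
c = 2·atan2(√a, √(1−a)) = 1.23428 rad → d = 6371·c ≈ 7863.60 km.

7864 km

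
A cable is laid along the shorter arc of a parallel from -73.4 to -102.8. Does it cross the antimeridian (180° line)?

Signed shortest Δλ = ((-102.8 − -73.4 + 180) mod 360) − 180 = -29.4°.
Going west by 29.4° from -73.4° reaches -102.8° without touching 180°.

No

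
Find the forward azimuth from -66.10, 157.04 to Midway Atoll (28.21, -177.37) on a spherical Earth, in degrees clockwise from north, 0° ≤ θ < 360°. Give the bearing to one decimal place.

22.5°

Δλ = -177.37 − 157.04 = -334.41°; wrapped into (−180°, 180°]: 25.59°.
θ = atan2( sin Δλ · cos φ₂ , cos φ₁ · sin φ₂ − sin φ₁ · cos φ₂ · cos Δλ )
  = atan2(0.38062, 0.91814) = 22.517° → normalised to [0°, 360°): 22.517°.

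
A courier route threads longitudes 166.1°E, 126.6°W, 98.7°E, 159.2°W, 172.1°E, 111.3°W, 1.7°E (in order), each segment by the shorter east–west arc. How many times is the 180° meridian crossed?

5

Leg 1: +166.1° → -126.6°, shortest Δλ = 67.3° (east) — crosses 180°.
Leg 2: -126.6° → +98.7°, shortest Δλ = -134.7° (west) — crosses 180°.
Leg 3: +98.7° → -159.2°, shortest Δλ = 102.1° (east) — crosses 180°.
Leg 4: -159.2° → +172.1°, shortest Δλ = -28.7° (west) — crosses 180°.
Leg 5: +172.1° → -111.3°, shortest Δλ = 76.6° (east) — crosses 180°.
Leg 6: -111.3° → +1.7°, shortest Δλ = 113.0° (east) — does not cross 180°.
Total crossings: 5.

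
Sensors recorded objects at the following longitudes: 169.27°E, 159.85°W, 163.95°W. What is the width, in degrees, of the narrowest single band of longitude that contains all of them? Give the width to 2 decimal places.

Sort the longitudes: -163.95°, -159.85°, +169.27°.
Eastward gaps between consecutive values (wrapping around): 4.10°, 329.12°, 26.78°.
Largest gap = 329.12° ⇒ minimal covering band is its complement: 360° − 329.12° = 30.88°.
Band runs from +169.27° eastward to -159.85°, crossing the antimeridian.

30.88°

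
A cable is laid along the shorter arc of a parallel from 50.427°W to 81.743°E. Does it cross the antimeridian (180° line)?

No

Signed shortest Δλ = ((81.743 − -50.427 + 180) mod 360) − 180 = 132.17°.
Going east by 132.17° from -50.427° reaches +81.743° without touching 180°.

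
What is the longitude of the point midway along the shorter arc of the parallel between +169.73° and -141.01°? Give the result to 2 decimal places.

-165.64°

Signed shortest Δλ from +169.73° to -141.01° is +49.26°.
Midpoint longitude = +169.73° + (+49.26°)/2 = +169.73° + 24.63° = +194.36°.
Normalise into (−180°, 180°]: -165.64°.
(The naïve average (+169.73 + -141.01)/2 = 14.36° is on the wrong side of the globe.)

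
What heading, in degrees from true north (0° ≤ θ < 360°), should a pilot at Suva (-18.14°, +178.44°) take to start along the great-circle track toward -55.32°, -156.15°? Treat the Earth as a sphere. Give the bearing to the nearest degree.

Δλ = -156.15 − 178.44 = -334.59°; wrapped into (−180°, 180°]: 25.41°.
θ = atan2( sin Δλ · cos φ₂ , cos φ₁ · sin φ₂ − sin φ₁ · cos φ₂ · cos Δλ )
  = atan2(0.24415, -0.62146) = 158.552° → normalised to [0°, 360°): 158.552°.

159°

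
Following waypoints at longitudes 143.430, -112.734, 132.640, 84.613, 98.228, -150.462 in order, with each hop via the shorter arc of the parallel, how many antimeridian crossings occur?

Leg 1: +143.430° → -112.734°, shortest Δλ = 103.836° (east) — crosses 180°.
Leg 2: -112.734° → +132.640°, shortest Δλ = -114.626° (west) — crosses 180°.
Leg 3: +132.640° → +84.613°, shortest Δλ = -48.027° (west) — does not cross 180°.
Leg 4: +84.613° → +98.228°, shortest Δλ = 13.615° (east) — does not cross 180°.
Leg 5: +98.228° → -150.462°, shortest Δλ = 111.31° (east) — crosses 180°.
Total crossings: 3.

3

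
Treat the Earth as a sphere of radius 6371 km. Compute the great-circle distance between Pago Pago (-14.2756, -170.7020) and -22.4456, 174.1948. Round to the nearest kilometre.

1833 km

Δλ = 174.1948 − -170.7020 = 344.8968°; wrapped into (−180°, 180°]: -15.1032°.
Δφ = -22.4456 − -14.2756 = -8.1700°.
a = sin²(Δφ/2) + cos φ₁ · cos φ₂ · sin²(Δλ/2) = 0.020544.
c = 2·atan2(√a, √(1−a)) = 0.28766 rad → d = 6371·c ≈ 1832.66 km.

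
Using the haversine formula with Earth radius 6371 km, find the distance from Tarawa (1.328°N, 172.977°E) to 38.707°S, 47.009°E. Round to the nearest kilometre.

13144 km

Δλ = 47.009 − 172.977 = -125.968°.
Δφ = -38.707 − 1.328 = -40.035°.
a = sin²(Δφ/2) + cos φ₁ · cos φ₂ · sin²(Δλ/2) = 0.736349.
c = 2·atan2(√a, √(1−a)) = 2.06315 rad → d = 6371·c ≈ 13144.30 km.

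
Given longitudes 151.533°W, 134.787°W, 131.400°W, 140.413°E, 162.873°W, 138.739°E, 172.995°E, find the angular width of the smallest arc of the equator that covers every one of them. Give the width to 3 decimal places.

89.861°

Sort the longitudes: -162.873°, -151.533°, -134.787°, -131.400°, +138.739°, +140.413°, +172.995°.
Eastward gaps between consecutive values (wrapping around): 11.340°, 16.746°, 3.387°, 270.139°, 1.674°, 32.582°, 24.132°.
Largest gap = 270.139° ⇒ minimal covering band is its complement: 360° − 270.139° = 89.861°.
Band runs from +138.739° eastward to -131.400°, crossing the antimeridian.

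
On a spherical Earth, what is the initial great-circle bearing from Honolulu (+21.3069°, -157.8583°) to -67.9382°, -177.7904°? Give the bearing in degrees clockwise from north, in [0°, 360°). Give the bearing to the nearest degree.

187°

Δλ = -177.7904 − -157.8583 = -19.9321°.
θ = atan2( sin Δλ · cos φ₂ , cos φ₁ · sin φ₂ − sin φ₁ · cos φ₂ · cos Δλ )
  = atan2(-0.12805, -0.99174) = -172.643° → normalised to [0°, 360°): 187.357°.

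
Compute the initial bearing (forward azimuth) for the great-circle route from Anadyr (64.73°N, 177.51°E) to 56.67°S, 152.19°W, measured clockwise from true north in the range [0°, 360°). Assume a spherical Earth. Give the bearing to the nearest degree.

161°

Δλ = -152.19 − 177.51 = -329.70°; wrapped into (−180°, 180°]: 30.30°.
θ = atan2( sin Δλ · cos φ₂ , cos φ₁ · sin φ₂ − sin φ₁ · cos φ₂ · cos Δλ )
  = atan2(0.27722, -0.78567) = 160.565° → normalised to [0°, 360°): 160.565°.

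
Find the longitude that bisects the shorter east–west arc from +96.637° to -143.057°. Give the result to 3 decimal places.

+156.790°

Signed shortest Δλ from +96.637° to -143.057° is +120.306°.
Midpoint longitude = +96.637° + (+120.306°)/2 = +96.637° + 60.153° = +156.790°.
(The naïve average (+96.637 + -143.057)/2 = -23.21° is on the wrong side of the globe.)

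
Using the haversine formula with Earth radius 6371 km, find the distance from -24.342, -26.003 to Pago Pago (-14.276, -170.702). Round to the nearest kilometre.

14260 km

Δλ = -170.702 − -26.003 = -144.699°.
Δφ = -14.276 − -24.342 = 10.066°.
a = sin²(Δφ/2) + cos φ₁ · cos φ₂ · sin²(Δλ/2) = 0.809486.
c = 2·atan2(√a, √(1−a)) = 2.23823 rad → d = 6371·c ≈ 14259.75 km.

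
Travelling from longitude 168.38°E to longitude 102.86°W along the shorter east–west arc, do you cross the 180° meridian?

Yes

Naïve |-102.86 − 168.38| = 271.24° > 180°, so the shorter arc goes the other way round — across 180°.
Signed shortest Δλ = ((-102.86 − 168.38 + 180) mod 360) − 180 = 88.76°.
Going east by 88.76° from +168.38° passes through 180° before reaching -102.86°.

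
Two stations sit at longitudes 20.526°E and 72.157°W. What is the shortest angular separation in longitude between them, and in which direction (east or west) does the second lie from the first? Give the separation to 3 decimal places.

92.683° west

Raw difference: -72.157 − 20.526 = -92.683°.
Normalise into (−180°, 180°]: -92.683° stays -92.683°.
Negative ⇒ the second point lies to the west; separation 92.683°.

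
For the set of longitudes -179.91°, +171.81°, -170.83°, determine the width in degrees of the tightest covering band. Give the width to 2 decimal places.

Sort the longitudes: -179.91°, -170.83°, +171.81°.
Eastward gaps between consecutive values (wrapping around): 9.08°, 342.64°, 8.28°.
Largest gap = 342.64° ⇒ minimal covering band is its complement: 360° − 342.64° = 17.36°.
Band runs from +171.81° eastward to -170.83°, crossing the antimeridian.

17.36°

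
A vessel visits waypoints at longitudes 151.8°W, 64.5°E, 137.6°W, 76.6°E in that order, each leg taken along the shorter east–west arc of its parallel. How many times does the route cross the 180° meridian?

3

Leg 1: -151.8° → +64.5°, shortest Δλ = -143.7° (west) — crosses 180°.
Leg 2: +64.5° → -137.6°, shortest Δλ = 157.9° (east) — crosses 180°.
Leg 3: -137.6° → +76.6°, shortest Δλ = -145.8° (west) — crosses 180°.
Total crossings: 3.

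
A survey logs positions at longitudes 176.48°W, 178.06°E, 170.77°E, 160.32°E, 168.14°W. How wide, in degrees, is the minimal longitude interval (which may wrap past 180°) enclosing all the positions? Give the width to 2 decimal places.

31.54°

Sort the longitudes: -176.48°, -168.14°, +160.32°, +170.77°, +178.06°.
Eastward gaps between consecutive values (wrapping around): 8.34°, 328.46°, 10.45°, 7.29°, 5.46°.
Largest gap = 328.46° ⇒ minimal covering band is its complement: 360° − 328.46° = 31.54°.
Band runs from +160.32° eastward to -168.14°, crossing the antimeridian.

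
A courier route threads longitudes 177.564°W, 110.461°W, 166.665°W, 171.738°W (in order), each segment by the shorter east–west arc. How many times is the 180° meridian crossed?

0

Leg 1: -177.564° → -110.461°, shortest Δλ = 67.103° (east) — does not cross 180°.
Leg 2: -110.461° → -166.665°, shortest Δλ = -56.204° (west) — does not cross 180°.
Leg 3: -166.665° → -171.738°, shortest Δλ = -5.073° (west) — does not cross 180°.
Total crossings: 0.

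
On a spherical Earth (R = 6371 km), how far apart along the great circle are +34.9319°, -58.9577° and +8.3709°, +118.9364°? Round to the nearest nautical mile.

8205 nmi

Δλ = 118.9364 − -58.9577 = 177.8941°.
Δφ = 8.3709 − 34.9319 = -26.5610°.
a = sin²(Δφ/2) + cos φ₁ · cos φ₂ · sin²(Δλ/2) = 0.863596.
c = 2·atan2(√a, √(1−a)) = 2.38502 rad → d = 6371·c ≈ 15194.95 km ≈ 8204.62 nmi.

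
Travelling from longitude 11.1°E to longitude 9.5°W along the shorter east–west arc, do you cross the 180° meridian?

Signed shortest Δλ = ((-9.5 − 11.1 + 180) mod 360) − 180 = -20.6°.
Going west by 20.6° from +11.1° reaches -9.5° without touching 180°.

No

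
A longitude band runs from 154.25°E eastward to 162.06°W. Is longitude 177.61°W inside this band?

Yes

Band width going east from +154.25° to -162.06°: ((-162.06 − 154.25) mod 360) = 43.69°.
Offset of -177.61° east of the west edge: ((-177.61 − 154.25) mod 360) = 28.14°.
28.14° ≤ 43.69° ⇒ inside.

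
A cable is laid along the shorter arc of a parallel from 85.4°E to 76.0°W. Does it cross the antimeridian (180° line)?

No

Signed shortest Δλ = ((-76.0 − 85.4 + 180) mod 360) − 180 = -161.4°.
Going west by 161.4° from +85.4° reaches -76.0° without touching 180°.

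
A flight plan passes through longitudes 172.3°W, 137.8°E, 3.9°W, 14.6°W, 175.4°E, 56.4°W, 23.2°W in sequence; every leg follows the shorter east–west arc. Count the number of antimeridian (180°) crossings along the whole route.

Leg 1: -172.3° → +137.8°, shortest Δλ = -49.9° (west) — crosses 180°.
Leg 2: +137.8° → -3.9°, shortest Δλ = -141.7° (west) — does not cross 180°.
Leg 3: -3.9° → -14.6°, shortest Δλ = -10.7° (west) — does not cross 180°.
Leg 4: -14.6° → +175.4°, shortest Δλ = -170.0° (west) — crosses 180°.
Leg 5: +175.4° → -56.4°, shortest Δλ = 128.2° (east) — crosses 180°.
Leg 6: -56.4° → -23.2°, shortest Δλ = 33.2° (east) — does not cross 180°.
Total crossings: 3.

3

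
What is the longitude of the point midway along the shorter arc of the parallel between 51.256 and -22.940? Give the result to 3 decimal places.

+14.158°

Signed shortest Δλ from +51.256° to -22.940° is -74.196°.
Midpoint longitude = +51.256° + (-74.196°)/2 = +51.256° − 37.098° = +14.158°.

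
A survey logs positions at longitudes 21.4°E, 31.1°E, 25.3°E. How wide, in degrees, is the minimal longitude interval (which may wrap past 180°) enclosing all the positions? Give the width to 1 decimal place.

9.7°

Sort the longitudes: +21.4°, +25.3°, +31.1°.
Eastward gaps between consecutive values (wrapping around): 3.9°, 5.8°, 350.3°.
Largest gap = 350.3° ⇒ minimal covering band is its complement: 360° − 350.3° = 9.7°.
Band runs from +21.4° eastward to +31.1°.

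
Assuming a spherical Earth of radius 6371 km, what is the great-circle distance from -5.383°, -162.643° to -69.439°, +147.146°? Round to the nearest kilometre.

7989 km

Δλ = 147.146 − -162.643 = 309.789°; wrapped into (−180°, 180°]: -50.211°.
Δφ = -69.439 − -5.383 = -64.056°.
a = sin²(Δφ/2) + cos φ₁ · cos φ₂ · sin²(Δλ/2) = 0.344198.
c = 2·atan2(√a, √(1−a)) = 1.25392 rad → d = 6371·c ≈ 7988.70 km.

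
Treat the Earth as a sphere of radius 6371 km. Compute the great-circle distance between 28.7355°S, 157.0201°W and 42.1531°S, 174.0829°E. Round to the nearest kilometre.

2992 km

Δλ = 174.0829 − -157.0201 = 331.1030°; wrapped into (−180°, 180°]: -28.8970°.
Δφ = -42.1531 − -28.7355 = -13.4176°.
a = sin²(Δφ/2) + cos φ₁ · cos φ₂ · sin²(Δλ/2) = 0.054117.
c = 2·atan2(√a, √(1−a)) = 0.46956 rad → d = 6371·c ≈ 2991.59 km.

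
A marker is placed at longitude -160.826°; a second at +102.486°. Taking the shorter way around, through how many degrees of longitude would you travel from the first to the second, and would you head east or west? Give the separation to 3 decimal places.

96.688° west

Raw difference: 102.486 − -160.826 = 263.312°.
Normalise into (−180°, 180°]: 263.312° − 360° = -96.688°.
Negative ⇒ the second point lies to the west; separation 96.688°.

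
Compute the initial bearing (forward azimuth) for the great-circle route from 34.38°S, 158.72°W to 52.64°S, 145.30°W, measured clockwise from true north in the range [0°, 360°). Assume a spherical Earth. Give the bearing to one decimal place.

156.4°

Δλ = -145.30 − -158.72 = 13.42°.
θ = atan2( sin Δλ · cos φ₂ , cos φ₁ · sin φ₂ − sin φ₁ · cos φ₂ · cos Δλ )
  = atan2(0.14084, -0.32269) = 156.421° → normalised to [0°, 360°): 156.421°.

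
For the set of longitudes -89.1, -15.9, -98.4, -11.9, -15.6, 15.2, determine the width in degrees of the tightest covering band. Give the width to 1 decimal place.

Sort the longitudes: -98.4°, -89.1°, -15.9°, -15.6°, -11.9°, +15.2°.
Eastward gaps between consecutive values (wrapping around): 9.3°, 73.2°, 0.3°, 3.7°, 27.1°, 246.4°.
Largest gap = 246.4° ⇒ minimal covering band is its complement: 360° − 246.4° = 113.6°.
Band runs from -98.4° eastward to +15.2°.

113.6°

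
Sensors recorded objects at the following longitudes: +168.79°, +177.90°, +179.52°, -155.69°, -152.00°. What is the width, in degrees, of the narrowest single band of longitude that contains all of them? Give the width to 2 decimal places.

39.21°

Sort the longitudes: -155.69°, -152.00°, +168.79°, +177.90°, +179.52°.
Eastward gaps between consecutive values (wrapping around): 3.69°, 320.79°, 9.11°, 1.62°, 24.79°.
Largest gap = 320.79° ⇒ minimal covering band is its complement: 360° − 320.79° = 39.21°.
Band runs from +168.79° eastward to -152.00°, crossing the antimeridian.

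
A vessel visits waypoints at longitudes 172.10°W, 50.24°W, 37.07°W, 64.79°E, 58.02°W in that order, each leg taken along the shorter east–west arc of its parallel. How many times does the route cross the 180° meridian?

0

Leg 1: -172.10° → -50.24°, shortest Δλ = 121.86° (east) — does not cross 180°.
Leg 2: -50.24° → -37.07°, shortest Δλ = 13.17° (east) — does not cross 180°.
Leg 3: -37.07° → +64.79°, shortest Δλ = 101.86° (east) — does not cross 180°.
Leg 4: +64.79° → -58.02°, shortest Δλ = -122.81° (west) — does not cross 180°.
Total crossings: 0.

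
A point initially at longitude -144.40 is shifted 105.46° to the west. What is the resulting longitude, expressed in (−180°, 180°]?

+110.14°

Start at -144.40°; shift −105.46° → -249.86°.
-249.86° lies outside (−180°, 180°]; add 360° → +110.14°.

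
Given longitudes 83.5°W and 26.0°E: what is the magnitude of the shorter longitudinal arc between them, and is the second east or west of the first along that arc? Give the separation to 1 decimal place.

109.5° east

Raw difference: 26.0 − -83.5 = 109.5°.
Normalise into (−180°, 180°]: 109.5° stays 109.5°.
Positive ⇒ the second point lies to the east; separation 109.5°.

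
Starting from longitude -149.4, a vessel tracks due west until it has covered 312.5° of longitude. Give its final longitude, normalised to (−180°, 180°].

-101.9°

Start at -149.4°; shift −312.5° → -461.9°.
-461.9° lies outside (−180°, 180°]; add 360° → -101.9°.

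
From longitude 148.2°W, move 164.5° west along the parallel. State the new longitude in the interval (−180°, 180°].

47.3°E

Start at -148.2°; shift −164.5° → -312.7°.
-312.7° lies outside (−180°, 180°]; add 360° → +47.3°.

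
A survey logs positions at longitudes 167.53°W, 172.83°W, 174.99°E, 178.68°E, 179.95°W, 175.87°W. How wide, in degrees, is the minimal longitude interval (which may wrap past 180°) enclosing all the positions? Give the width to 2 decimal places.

17.48°

Sort the longitudes: -179.95°, -175.87°, -172.83°, -167.53°, +174.99°, +178.68°.
Eastward gaps between consecutive values (wrapping around): 4.08°, 3.04°, 5.30°, 342.52°, 3.69°, 1.37°.
Largest gap = 342.52° ⇒ minimal covering band is its complement: 360° − 342.52° = 17.48°.
Band runs from +174.99° eastward to -167.53°, crossing the antimeridian.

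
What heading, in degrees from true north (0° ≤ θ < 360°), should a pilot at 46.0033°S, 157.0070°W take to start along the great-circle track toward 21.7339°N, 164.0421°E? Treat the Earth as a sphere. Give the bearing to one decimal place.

323.1°

Δλ = 164.0421 − -157.0070 = 321.0491°; wrapped into (−180°, 180°]: -38.9509°.
θ = atan2( sin Δλ · cos φ₂ , cos φ₁ · sin φ₂ − sin φ₁ · cos φ₂ · cos Δλ )
  = atan2(-0.58397, 0.77690) = -36.931° → normalised to [0°, 360°): 323.069°.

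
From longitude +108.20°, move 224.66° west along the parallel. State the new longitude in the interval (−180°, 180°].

Start at +108.20°; shift −224.66° → -116.46°.
-116.46° already lies in (−180°, 180°].

-116.46°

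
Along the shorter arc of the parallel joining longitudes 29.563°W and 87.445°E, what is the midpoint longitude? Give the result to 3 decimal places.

28.941°E

Signed shortest Δλ from -29.563° to +87.445° is +117.008°.
Midpoint longitude = -29.563° + (+117.008°)/2 = -29.563° + 58.504° = +28.941°.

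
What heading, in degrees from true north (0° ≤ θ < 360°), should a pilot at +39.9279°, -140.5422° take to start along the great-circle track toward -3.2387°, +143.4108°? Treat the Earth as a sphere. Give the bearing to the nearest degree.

Δλ = 143.4108 − -140.5422 = 283.9530°; wrapped into (−180°, 180°]: -76.0470°.
θ = atan2( sin Δλ · cos φ₂ , cos φ₁ · sin φ₂ − sin φ₁ · cos φ₂ · cos Δλ )
  = atan2(-0.96894, -0.19784) = -101.540° → normalised to [0°, 360°): 258.460°.

258°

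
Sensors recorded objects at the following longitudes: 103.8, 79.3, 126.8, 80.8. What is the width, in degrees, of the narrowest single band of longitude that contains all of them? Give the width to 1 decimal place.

Sort the longitudes: +79.3°, +80.8°, +103.8°, +126.8°.
Eastward gaps between consecutive values (wrapping around): 1.5°, 23.0°, 23.0°, 312.5°.
Largest gap = 312.5° ⇒ minimal covering band is its complement: 360° − 312.5° = 47.5°.
Band runs from +79.3° eastward to +126.8°.

47.5°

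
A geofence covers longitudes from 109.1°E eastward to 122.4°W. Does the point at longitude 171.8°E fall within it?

Band width going east from +109.1° to -122.4°: ((-122.4 − 109.1) mod 360) = 128.5°.
Offset of +171.8° east of the west edge: ((171.8 − 109.1) mod 360) = 62.7°.
62.7° ≤ 128.5° ⇒ inside.

Yes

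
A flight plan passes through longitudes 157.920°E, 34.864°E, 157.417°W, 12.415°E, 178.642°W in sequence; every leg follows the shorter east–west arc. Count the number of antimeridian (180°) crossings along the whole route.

Leg 1: +157.920° → +34.864°, shortest Δλ = -123.056° (west) — does not cross 180°.
Leg 2: +34.864° → -157.417°, shortest Δλ = 167.719° (east) — crosses 180°.
Leg 3: -157.417° → +12.415°, shortest Δλ = 169.832° (east) — does not cross 180°.
Leg 4: +12.415° → -178.642°, shortest Δλ = 168.943° (east) — crosses 180°.
Total crossings: 2.

2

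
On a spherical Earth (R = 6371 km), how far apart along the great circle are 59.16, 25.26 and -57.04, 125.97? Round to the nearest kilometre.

15629 km

Δλ = 125.97 − 25.26 = 100.71°.
Δφ = -57.04 − 59.16 = -116.20°.
a = sin²(Δφ/2) + cos φ₁ · cos φ₂ · sin²(Δλ/2) = 0.886121.
c = 2·atan2(√a, √(1−a)) = 2.45316 rad → d = 6371·c ≈ 15629.07 km.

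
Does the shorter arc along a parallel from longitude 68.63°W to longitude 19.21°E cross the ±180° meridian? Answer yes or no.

No

Signed shortest Δλ = ((19.21 − -68.63 + 180) mod 360) − 180 = 87.84°.
Going east by 87.84° from -68.63° reaches +19.21° without touching 180°.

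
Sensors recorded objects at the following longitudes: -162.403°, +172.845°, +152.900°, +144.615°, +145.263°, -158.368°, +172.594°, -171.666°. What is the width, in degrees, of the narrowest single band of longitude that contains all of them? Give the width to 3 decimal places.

Sort the longitudes: -171.666°, -162.403°, -158.368°, +144.615°, +145.263°, +152.900°, +172.594°, +172.845°.
Eastward gaps between consecutive values (wrapping around): 9.263°, 4.035°, 302.983°, 0.648°, 7.637°, 19.694°, 0.251°, 15.489°.
Largest gap = 302.983° ⇒ minimal covering band is its complement: 360° − 302.983° = 57.017°.
Band runs from +144.615° eastward to -158.368°, crossing the antimeridian.

57.017°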